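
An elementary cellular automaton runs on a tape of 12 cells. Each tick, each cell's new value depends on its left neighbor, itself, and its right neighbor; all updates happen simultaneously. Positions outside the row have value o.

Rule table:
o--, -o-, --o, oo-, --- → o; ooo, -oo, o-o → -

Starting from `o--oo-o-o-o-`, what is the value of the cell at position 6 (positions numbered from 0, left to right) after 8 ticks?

ooo-o-o-o-o-
--o-o-o-o-o-
ooo-o-o-o-o-  (repeats tick 1; period 2)
tick 8: --o-o-o-o-o-
position 6 holds o

o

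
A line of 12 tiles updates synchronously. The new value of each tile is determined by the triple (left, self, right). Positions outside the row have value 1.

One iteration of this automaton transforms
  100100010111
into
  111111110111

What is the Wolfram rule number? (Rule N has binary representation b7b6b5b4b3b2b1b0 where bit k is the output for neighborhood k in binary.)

223

position 10: 111 → 1  (bit 7 = 1)
position 0: 110 → 1  (bit 6 = 1)
position 8: 101 → 0  (bit 5 = 0)
position 1: 100 → 1  (bit 4 = 1)
position 9: 011 → 1  (bit 3 = 1)
position 3: 010 → 1  (bit 2 = 1)
position 2: 001 → 1  (bit 1 = 1)
position 5: 000 → 1  (bit 0 = 1)
bits b7..b0 = 11011111 = 223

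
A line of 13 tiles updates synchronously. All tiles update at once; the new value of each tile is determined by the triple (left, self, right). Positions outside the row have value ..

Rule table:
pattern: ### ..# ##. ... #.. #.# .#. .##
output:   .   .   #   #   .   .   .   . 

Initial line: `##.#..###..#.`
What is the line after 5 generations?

....#.###...#

.#......#....
...####...###
##....#.#...#
.#.##.....#..
....#.###...#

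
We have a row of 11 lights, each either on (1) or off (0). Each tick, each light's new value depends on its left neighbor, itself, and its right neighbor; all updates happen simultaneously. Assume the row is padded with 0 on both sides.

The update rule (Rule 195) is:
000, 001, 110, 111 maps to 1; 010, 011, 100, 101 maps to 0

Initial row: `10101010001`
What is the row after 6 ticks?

tick 1: 00000000110
tick 2: 11111111010
tick 3: 01111111000
tick 4: 10111111011
tick 5: 00011111001
tick 6: 11101111010

11101111010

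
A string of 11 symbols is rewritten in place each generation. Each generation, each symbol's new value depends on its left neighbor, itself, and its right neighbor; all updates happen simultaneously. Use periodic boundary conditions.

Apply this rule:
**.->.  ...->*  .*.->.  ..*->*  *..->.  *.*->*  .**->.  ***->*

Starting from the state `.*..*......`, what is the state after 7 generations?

*..*..*****
..*..*.****
.*..*.*.**.
*..*.*.*...
..*.*.*..**
.*.*.*..*..
*.*.*..*..*

*.*.*..*..*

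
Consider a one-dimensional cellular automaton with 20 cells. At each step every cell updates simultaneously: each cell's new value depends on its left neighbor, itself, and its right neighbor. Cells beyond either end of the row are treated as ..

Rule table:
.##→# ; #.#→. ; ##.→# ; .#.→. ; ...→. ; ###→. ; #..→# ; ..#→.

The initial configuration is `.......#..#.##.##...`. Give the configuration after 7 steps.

..............#.##..

step 1: ........#...##.###..
step 2: .........#..##.#.##.
step 3: ..........#.##...###
step 4: ............###..#.#
step 5: ............#.##....
step 6: ..............###...
step 7: ..............#.##..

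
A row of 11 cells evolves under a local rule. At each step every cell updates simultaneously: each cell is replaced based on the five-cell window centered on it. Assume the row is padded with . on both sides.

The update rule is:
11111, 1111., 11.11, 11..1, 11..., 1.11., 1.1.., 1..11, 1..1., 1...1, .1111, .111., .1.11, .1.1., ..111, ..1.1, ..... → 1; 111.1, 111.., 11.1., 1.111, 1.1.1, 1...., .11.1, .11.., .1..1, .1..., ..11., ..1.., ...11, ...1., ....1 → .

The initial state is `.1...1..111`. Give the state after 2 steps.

...1...111.
1....1.11.1

1....1.11.1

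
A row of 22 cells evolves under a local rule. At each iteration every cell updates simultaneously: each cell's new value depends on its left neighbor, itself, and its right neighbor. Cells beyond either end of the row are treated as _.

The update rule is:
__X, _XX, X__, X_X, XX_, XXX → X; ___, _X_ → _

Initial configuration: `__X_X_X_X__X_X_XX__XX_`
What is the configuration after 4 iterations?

X_X_X_XXXXXXXXXXXXXXXX

_X_X_X_X_XX_X_XXXXXXXX
X_X_X_X_XXXX_XXXXXXXXX
_X_X_X_XXXXXXXXXXXXXXX
X_X_X_XXXXXXXXXXXXXXXX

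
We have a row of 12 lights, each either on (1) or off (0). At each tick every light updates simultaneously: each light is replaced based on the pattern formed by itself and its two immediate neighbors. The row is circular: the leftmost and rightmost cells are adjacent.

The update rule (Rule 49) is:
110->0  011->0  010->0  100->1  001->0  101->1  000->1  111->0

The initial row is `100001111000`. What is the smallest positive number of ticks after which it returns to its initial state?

24

011100000110
000011110001
111000001100
000111100010
110000011001
001111000100
100000110011
011110001000
000001100111
111100010000
000011001110
111000100001
000110011100
110001000011
001100111000
100010000111
011001110000
000100001111
110011100000
001000011110
100111000001
010000111100
001110000011
100001111000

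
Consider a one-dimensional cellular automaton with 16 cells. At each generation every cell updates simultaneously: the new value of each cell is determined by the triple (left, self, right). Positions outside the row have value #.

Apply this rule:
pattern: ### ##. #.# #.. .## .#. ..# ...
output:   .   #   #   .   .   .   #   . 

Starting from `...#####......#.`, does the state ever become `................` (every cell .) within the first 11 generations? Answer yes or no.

no

..#....#.....#.#
.#....#.....#.#.
#....#.....#.#.#
#...#.....#.#.#.
#..#.....#.#.#.#
#.#.....#.#.#.#.
##.....#.#.#.#.#
.#....#.#.#.#.#.
#....#.#.#.#.#.#
#...#.#.#.#.#.#.
#..#.#.#.#.#.#.#
generation 11 is #..#.#.#.#.#.#.#, still not uniform .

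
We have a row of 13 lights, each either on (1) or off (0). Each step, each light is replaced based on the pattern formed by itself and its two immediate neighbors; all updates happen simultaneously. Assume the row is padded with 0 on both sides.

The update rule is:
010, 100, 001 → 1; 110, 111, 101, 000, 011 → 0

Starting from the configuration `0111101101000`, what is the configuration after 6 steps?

1101000010000

1000000001100
1100000010010
0010000111111
0111001000000
1000111100000
1101000010000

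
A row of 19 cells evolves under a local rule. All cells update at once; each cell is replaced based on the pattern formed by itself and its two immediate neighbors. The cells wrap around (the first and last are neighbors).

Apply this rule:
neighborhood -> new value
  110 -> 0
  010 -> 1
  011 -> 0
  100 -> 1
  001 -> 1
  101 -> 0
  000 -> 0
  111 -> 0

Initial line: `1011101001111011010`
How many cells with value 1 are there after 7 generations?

1000001110000000010
1100010001000000110
0010111011100001000
0110000000010011100
1001000000111100010
1111100001000010110
0000010011100110000
count of 1: 6

6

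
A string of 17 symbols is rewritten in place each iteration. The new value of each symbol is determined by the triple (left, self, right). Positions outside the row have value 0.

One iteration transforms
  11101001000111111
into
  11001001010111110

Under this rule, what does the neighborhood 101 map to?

0

At position 3 the neighborhood is 101; the next row has 0 there.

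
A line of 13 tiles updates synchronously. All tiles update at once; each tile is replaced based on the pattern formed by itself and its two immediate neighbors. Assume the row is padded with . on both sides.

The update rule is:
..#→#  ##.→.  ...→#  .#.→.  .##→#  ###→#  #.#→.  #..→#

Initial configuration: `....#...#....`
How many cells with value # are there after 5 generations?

####.###.####
###..##..###.
##.###.####.#
#..##..###...
.###.####.###
count of #: 10

10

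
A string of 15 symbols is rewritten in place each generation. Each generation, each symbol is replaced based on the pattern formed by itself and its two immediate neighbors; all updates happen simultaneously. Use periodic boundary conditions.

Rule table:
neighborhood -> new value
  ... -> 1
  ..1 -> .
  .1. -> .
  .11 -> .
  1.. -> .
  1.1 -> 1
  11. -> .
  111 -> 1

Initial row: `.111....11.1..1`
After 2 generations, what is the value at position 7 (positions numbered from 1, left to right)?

generation 1: 1.1..11...1....
generation 2: .1......1...11.
position 7 holds .

.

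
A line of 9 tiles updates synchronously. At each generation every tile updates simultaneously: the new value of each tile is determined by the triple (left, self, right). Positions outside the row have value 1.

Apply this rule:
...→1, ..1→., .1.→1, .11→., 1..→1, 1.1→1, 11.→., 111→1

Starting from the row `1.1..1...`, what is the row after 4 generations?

1.11111.1

.111.111.
1.1.1.1.1
.1111111.
1.11111.1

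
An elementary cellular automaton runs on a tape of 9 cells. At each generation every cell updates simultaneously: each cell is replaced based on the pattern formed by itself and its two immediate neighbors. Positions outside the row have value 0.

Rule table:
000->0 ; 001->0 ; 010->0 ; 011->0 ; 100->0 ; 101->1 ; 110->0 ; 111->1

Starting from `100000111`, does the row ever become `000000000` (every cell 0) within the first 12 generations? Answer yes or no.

yes

000000010
000000000
all cells are 0 at generation 2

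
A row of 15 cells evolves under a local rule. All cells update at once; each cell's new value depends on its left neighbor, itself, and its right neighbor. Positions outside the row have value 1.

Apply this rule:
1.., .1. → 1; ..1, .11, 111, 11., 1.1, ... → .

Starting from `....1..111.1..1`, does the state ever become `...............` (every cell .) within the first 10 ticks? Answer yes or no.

no

tick 1: 1...11.....11..
tick 2: .1....1......1.
tick 3: .11...11.....1.
tick 4: ...1....1....1.
tick 5: 1..11...11...1.
tick 6: .1...1....1..1.
tick 7: .11..11...11.1.
tick 8: ...1...1.....1.
tick 9: 1..11..11....1.
tick 10: .1...1...1...1.
tick 10 is .1...1...1...1., still not uniform .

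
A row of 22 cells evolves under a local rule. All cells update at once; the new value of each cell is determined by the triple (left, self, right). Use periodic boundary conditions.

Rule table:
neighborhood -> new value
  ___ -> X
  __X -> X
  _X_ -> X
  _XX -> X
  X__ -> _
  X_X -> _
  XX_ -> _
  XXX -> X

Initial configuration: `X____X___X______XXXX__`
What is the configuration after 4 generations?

XXX__XX__XXXXXXX__XX__

X_XXXX_XXX_XXXXXXXX__X
__XXX__XX__XXXXXXX__XX
_XXX__XX__XXXXXXX__XX_
XXX__XX__XXXXXXX__XX__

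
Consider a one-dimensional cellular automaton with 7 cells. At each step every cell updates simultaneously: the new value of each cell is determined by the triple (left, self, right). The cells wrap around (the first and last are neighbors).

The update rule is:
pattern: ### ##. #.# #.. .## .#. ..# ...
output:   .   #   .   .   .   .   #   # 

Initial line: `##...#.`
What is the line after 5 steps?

.##...#

.#.##..
#...#.#
#.##...
...#.##
.##...#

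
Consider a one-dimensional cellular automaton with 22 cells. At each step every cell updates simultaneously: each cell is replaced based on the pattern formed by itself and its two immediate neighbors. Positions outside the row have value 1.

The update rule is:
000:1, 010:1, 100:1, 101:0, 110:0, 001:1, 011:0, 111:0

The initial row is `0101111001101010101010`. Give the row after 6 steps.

1111111001111111101010

0100000110001010101010
0111111001111010101010
0000000110000010101010
1111111001111110101010
0000000110000000101010
1111111001111111101010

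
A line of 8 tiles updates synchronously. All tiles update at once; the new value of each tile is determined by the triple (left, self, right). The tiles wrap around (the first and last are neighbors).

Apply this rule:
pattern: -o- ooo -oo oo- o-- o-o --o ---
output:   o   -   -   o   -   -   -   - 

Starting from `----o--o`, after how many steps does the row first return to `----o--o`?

1

----o--o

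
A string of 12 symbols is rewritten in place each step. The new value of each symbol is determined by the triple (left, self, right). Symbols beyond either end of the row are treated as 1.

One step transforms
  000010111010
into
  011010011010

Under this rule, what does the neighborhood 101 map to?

0

At position 5 the neighborhood is 101; the next row has 0 there.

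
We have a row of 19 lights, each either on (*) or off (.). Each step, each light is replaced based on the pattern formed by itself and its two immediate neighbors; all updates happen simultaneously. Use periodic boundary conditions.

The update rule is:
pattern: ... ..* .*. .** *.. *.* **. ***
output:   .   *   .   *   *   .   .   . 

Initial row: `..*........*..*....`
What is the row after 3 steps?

.*.*......*.**.*...
*...*....*..*...*..
.*.*.*..*.**.*.*.**

.*.*.*..*.**.*.*.**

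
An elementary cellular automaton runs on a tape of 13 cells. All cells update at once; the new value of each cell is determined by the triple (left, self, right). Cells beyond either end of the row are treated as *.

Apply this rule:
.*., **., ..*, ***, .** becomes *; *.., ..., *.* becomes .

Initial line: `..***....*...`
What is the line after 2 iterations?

.****..***.**

iteration 1: .****...**..*
iteration 2: .****..***.**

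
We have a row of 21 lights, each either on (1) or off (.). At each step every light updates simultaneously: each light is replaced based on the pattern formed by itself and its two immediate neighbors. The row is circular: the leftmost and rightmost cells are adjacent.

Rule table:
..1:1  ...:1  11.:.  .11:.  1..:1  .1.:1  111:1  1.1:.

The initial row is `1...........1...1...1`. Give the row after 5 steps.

11...11111111111...11

.1111111111111111111.
1.11111111111111111.1
...111111111111111...
111.1111111111111.111
11...11111111111...11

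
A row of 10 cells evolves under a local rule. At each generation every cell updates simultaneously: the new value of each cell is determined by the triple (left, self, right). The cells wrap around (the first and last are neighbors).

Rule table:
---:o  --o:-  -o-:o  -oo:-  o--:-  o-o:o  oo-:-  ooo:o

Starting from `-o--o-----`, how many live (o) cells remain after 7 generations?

-o--o-oooo
oo--oo-oo-
------o--o
-oooo-o--o
o-oo-oo--o
-o--o-----  (repeats generation 0; period 6)
generation 7: -o--o-oooo
count of o: 6

6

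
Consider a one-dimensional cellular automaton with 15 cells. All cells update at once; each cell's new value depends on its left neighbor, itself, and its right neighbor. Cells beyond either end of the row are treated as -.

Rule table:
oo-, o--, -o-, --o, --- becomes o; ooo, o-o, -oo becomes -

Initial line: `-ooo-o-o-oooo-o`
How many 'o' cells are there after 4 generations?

13

generation 1: o--o-o-o----o-o
generation 2: oooo-o-oooooo-o
generation 3: ---o-o------o-o
generation 4: oooo-oooooooo-o
count of o: 13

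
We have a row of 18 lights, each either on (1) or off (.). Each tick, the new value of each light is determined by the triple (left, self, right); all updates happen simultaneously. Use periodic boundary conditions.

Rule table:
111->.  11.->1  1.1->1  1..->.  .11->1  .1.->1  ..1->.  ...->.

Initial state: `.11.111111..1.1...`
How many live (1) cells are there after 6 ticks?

5

.1111....1..111...
.1..1....1..1.1...
.1..1....1..111...
.1..1....1..1.1...  (repeats tick 2; period 2)
tick 6: .1..1....1..1.1...
count of 1: 5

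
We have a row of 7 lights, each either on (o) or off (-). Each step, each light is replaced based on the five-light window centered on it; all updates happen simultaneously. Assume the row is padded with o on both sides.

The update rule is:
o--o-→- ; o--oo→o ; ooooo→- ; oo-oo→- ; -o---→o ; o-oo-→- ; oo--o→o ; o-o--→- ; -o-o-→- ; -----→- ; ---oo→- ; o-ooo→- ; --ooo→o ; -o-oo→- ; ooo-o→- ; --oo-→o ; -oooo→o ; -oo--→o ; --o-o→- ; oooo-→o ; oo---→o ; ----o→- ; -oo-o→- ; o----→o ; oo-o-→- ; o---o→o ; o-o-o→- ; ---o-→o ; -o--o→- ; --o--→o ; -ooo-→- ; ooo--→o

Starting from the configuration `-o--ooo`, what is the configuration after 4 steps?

---ooo-
oo-o---
o---oo-
ooo-o--

ooo-o--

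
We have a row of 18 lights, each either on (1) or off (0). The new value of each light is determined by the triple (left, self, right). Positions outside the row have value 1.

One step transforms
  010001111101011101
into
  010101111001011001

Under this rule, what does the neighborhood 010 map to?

1

At position 1 the neighborhood is 010; the next row has 1 there.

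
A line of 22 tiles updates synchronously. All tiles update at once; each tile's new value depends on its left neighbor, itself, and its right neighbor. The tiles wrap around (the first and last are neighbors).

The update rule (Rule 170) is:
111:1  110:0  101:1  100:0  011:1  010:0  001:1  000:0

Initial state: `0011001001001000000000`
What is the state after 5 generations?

generation 1: 0110010010010000000000
generation 2: 1100100100100000000000
generation 3: 1001001001000000000001
generation 4: 0010010010000000000011
generation 5: 0100100100000000000110

0100100100000000000110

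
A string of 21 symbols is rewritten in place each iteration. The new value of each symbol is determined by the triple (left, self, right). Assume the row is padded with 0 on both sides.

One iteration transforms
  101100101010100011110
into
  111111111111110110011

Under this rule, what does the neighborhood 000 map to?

0

At position 14 the neighborhood is 000; the next row has 0 there.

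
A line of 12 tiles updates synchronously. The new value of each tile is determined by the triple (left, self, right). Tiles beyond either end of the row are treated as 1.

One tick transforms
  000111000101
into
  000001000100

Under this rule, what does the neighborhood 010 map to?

1

At position 9 the neighborhood is 010; the next row has 1 there.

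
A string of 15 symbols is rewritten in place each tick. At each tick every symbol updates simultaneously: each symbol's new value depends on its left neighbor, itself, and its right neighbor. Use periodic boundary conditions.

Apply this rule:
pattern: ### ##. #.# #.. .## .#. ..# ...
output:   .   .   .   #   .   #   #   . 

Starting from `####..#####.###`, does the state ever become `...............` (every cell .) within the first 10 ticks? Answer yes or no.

....##.........
...#..#........
..######.......
.#......#......
###....###.....
...#..#...#...#
#.######.###.##
...............
all cells are . at tick 8

yes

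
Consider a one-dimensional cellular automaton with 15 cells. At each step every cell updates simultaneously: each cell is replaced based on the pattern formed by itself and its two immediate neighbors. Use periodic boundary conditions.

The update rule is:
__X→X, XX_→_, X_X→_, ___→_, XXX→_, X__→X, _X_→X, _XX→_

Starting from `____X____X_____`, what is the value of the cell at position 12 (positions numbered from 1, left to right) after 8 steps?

X

___XXX__XXX____
__X___XX___X___
_XXX_X__X_XXX__
X____XXXX____X_
XX__X____X__XX_
__XXXX__XXXX___
_X____XX____X__
XXX__X__X__XXX_
position 12 holds X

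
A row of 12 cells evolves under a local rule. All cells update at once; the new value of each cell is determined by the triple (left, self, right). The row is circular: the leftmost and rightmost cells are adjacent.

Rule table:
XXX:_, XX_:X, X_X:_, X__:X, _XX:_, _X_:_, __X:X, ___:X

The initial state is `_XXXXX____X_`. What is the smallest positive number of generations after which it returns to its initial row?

X____XXXXX_X
XXXXX____X__
____XXXXX_XX
XXXX____X__X
___XXXXX_XX_
XXX____X__XX
__XXXXX_XX__
XX____X__XXX
_XXXXX_XX___
X____X__XXXX
XXXXX_XX____
____X__XXXXX
XXXX_XX____X
___X__XXXXX_
XXX_XX____XX
__X__XXXXX__
XX_XX____XXX
_X__XXXXX___
X_XX____XXXX
X__XXXXX____
_XX____XXXXX
__XXXXX____X
XX____XXXXX_
_XXXXX____X_

24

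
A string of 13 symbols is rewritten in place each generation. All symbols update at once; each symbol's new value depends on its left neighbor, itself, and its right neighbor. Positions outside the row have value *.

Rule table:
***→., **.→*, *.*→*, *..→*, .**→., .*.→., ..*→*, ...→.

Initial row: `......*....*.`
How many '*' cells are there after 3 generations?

generation 1: *....*.*..*.*
generation 2: **..*.*.**.*.
generation 3: .***.*.*.**.*
count of *: 8

8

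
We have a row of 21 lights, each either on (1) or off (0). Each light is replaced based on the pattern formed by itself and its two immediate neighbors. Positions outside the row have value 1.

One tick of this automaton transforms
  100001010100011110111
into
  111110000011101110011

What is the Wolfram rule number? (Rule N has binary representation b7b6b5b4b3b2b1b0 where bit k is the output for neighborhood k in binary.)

211

position 14: 111 → 1  (bit 7 = 1)
position 0: 110 → 1  (bit 6 = 1)
position 6: 101 → 0  (bit 5 = 0)
position 1: 100 → 1  (bit 4 = 1)
position 13: 011 → 0  (bit 3 = 0)
position 5: 010 → 0  (bit 2 = 0)
position 4: 001 → 1  (bit 1 = 1)
position 2: 000 → 1  (bit 0 = 1)
bits b7..b0 = 11010011 = 211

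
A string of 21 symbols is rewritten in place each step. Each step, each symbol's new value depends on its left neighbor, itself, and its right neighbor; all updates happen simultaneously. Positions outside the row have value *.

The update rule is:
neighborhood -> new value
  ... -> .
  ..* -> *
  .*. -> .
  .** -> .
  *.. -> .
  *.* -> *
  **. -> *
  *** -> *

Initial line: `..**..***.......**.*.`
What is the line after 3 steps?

**.*.*.*.....*.*.*.**

step 1: .*.*.*.**......*.**.*
step 2: *.*.*.*.*.....*.*.**.
step 3: **.*.*.*.....*.*.*.**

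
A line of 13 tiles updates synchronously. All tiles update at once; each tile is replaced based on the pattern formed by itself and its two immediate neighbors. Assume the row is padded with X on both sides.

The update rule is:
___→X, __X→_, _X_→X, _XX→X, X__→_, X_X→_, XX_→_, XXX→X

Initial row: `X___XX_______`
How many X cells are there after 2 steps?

6

__X_X__XXXXX_
__X_X__XXXX__
count of X: 6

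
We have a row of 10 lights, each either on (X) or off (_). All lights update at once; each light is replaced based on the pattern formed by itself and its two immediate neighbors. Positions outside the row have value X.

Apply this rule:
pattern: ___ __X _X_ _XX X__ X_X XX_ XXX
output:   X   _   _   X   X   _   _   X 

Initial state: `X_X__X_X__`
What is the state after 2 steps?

___X____X_
XX__XXX___

XX__XXX___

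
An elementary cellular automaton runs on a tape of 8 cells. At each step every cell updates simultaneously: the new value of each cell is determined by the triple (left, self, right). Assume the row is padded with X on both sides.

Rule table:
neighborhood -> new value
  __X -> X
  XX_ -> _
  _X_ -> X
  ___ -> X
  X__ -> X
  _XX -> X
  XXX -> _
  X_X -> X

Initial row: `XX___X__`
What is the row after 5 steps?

____XXXX

__XXXXXX
XXX_____
___XXXXX
XXXX____
____XXXX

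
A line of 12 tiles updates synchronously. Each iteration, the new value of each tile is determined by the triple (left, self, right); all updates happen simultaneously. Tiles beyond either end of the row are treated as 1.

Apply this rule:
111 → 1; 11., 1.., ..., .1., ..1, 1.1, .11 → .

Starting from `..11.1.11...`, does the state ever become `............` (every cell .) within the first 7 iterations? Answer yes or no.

............
all cells are . at iteration 1

yes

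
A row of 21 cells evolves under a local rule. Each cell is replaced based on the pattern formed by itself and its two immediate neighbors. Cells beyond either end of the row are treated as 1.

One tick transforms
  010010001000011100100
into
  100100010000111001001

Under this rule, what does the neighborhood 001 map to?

At position 3 the neighborhood is 001; the next row has 1 there.

1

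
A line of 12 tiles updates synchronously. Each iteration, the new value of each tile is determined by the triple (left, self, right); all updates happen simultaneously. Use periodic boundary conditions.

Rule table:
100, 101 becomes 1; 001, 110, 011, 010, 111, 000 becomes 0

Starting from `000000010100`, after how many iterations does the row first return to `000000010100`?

12

000000001010
000000000101
100000000010
010000000001
101000000000
010100000000
001010000000
000101000000
000010100000
000001010000
000000101000
000000010100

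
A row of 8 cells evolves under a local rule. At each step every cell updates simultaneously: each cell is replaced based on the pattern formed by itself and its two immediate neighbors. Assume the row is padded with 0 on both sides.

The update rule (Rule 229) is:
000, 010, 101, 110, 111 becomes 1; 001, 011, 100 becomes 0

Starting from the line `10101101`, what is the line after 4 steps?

10011111

11110111
01111011
00111101
10011111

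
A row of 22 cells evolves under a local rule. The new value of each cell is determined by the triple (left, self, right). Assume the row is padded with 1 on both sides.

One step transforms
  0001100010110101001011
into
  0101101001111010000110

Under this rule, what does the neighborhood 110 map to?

At position 4 the neighborhood is 110; the next row has 1 there.

1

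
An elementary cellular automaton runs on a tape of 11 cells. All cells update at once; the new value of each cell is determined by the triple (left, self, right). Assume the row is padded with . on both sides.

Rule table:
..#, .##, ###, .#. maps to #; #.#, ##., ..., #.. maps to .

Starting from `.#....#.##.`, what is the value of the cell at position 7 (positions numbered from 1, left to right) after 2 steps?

##...##.#..
#...##..#..
position 7 holds .

.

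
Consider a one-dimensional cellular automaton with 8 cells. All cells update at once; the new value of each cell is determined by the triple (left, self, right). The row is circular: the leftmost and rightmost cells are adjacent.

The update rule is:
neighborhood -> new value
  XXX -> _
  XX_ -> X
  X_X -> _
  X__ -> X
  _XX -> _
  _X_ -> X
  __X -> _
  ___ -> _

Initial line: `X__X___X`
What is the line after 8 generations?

XX_XX___
_X__XX__
_XX__XX_
__XX__XX
X__XX__X
XX__XX__
_XX__XX_  (repeats generation 3; period 4)
generation 8: __XX__XX

__XX__XX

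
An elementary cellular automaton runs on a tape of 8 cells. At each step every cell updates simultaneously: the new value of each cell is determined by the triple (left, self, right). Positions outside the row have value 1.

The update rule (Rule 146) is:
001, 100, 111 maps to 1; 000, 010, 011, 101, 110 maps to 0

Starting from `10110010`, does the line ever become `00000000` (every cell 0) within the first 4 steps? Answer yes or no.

yes

step 1: 00001100
step 2: 10010011
step 3: 01101101
step 4: 00000000
all cells are 0 at step 4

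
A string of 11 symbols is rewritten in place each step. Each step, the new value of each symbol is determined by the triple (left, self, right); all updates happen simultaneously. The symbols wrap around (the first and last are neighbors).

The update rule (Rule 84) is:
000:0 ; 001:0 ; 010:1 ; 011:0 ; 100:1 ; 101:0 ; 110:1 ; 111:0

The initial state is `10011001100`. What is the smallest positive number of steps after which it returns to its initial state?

22

11001100110
01100110010
00110011011
10011001001
11001101100
01100100110
00110110011
10010011001
11011001100
01001100110
01100110011
00110011001
10011001101
11001100100
01100110110
00110010011
10011011001
11001001100
01101100110
00100110011
10110011001
10011001100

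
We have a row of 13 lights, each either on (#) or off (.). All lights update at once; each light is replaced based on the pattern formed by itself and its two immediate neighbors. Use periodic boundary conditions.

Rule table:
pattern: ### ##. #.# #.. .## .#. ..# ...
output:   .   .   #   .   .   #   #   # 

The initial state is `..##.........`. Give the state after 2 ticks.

##...########
...##........

...##........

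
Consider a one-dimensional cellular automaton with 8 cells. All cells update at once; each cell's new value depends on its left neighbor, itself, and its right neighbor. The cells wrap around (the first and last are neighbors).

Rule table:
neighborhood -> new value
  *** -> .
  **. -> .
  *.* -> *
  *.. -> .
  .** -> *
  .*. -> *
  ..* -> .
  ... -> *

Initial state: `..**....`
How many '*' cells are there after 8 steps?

*.*..***
.**..*..
.*...*.*
**.*.***
..****..
*.*....*
.**.**.*
**.**.**
count of *: 6

6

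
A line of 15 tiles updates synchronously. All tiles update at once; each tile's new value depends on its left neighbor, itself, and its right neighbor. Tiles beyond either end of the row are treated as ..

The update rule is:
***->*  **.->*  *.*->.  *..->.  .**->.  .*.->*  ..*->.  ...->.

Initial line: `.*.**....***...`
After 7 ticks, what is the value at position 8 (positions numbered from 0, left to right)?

.

.*..*.....**...
.*..*......*...
.*..*......*...  (fixed point — unchanged through tick 7)
position 8 holds .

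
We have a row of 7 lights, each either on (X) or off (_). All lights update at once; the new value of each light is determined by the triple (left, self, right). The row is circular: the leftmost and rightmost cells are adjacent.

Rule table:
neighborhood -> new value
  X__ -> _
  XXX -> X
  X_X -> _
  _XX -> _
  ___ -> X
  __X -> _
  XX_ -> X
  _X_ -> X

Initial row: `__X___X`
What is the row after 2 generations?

__X_X_X
__X_X_X

__X_X_X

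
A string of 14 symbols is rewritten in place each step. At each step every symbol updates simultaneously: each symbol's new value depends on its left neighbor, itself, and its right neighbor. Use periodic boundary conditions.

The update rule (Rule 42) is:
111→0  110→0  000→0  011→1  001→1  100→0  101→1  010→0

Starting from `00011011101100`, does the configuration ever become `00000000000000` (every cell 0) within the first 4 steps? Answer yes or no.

00110110011000
01101100110000
11011001100000
10110011000001
step 4 is 10110011000001, still not uniform 0

no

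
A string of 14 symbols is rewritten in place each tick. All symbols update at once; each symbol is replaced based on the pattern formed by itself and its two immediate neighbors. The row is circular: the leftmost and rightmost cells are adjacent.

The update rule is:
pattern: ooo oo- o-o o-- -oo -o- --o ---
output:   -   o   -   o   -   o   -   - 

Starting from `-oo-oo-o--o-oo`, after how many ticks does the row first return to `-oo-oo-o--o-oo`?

--o--o-oo-o--o
o-oo-o--o-oo-o
o--o-oo-o--o--
oo-o--o-oo-oo-
-o-oo-o--o--o-
-o--o-oo-oo-oo
-oo-o--o--o--o
--o-oo-oo-oo-o
o-o--o--o--o-o
o-oo-oo-oo-o--
o--o--o--o-oo-
oo-oo-oo-o--o-
-o--o--o-oo-o-
-oo-oo-o--o-oo

14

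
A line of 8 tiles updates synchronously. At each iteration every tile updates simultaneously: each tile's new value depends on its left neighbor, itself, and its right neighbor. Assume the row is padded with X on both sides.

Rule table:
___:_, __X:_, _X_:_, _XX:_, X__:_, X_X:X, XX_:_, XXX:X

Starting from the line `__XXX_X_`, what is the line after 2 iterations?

iteration 1: ___X_X_X
iteration 2: ____X_X_

____X_X_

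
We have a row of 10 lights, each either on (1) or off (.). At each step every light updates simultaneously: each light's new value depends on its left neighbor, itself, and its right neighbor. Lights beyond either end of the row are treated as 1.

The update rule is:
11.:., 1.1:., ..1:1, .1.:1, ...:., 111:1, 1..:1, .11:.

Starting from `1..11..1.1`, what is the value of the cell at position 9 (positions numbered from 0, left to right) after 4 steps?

.11..111..
...11.1.11
1.1...1..1
..11.1111.
position 9 holds .

.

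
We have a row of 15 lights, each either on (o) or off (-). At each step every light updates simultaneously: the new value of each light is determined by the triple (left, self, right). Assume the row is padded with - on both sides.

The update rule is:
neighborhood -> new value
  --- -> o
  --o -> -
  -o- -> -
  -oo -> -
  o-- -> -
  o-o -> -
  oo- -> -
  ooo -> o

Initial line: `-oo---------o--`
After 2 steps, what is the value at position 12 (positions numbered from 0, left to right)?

step 1: ----ooooooo---o
step 2: ooo--ooooo--o--
position 12 holds o

o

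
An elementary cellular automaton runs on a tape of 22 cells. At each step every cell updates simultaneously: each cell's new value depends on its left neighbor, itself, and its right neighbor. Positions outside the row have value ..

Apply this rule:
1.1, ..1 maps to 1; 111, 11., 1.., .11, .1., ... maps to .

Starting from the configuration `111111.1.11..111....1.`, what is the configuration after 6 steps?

......1.1...1......1..
.....1.1...1......1...
....1.1...1......1....
...1.1...1......1.....
..1.1...1......1......
.1.1...1......1.......

.1.1...1......1.......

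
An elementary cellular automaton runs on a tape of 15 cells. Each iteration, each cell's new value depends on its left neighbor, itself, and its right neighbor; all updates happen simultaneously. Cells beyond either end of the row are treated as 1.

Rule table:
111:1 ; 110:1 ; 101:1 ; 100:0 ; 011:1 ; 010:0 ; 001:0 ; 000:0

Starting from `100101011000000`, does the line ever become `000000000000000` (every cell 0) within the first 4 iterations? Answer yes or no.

no

100010111000000
100001111000000
100001111000000  (fixed point — unchanged through iteration 4)
iteration 4 is 100001111000000, still not uniform 0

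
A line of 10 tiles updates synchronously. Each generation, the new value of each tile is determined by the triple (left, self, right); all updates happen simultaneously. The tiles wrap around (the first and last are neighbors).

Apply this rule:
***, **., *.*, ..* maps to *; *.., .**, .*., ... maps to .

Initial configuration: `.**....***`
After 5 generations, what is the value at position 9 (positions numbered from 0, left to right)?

.

generation 1: *.*...*.**
generation 2: **...*.*.*
generation 3: **..*.*.*.
generation 4: .*.*.*.*.*
generation 5: *.*.*.*.*.
position 9 holds .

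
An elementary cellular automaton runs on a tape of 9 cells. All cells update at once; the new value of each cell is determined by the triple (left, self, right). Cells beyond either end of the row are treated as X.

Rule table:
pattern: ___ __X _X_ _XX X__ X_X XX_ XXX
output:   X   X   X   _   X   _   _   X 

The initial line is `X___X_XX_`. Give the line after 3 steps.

_XXXX____
__XX_XXXX
XX____XXX

XX____XXX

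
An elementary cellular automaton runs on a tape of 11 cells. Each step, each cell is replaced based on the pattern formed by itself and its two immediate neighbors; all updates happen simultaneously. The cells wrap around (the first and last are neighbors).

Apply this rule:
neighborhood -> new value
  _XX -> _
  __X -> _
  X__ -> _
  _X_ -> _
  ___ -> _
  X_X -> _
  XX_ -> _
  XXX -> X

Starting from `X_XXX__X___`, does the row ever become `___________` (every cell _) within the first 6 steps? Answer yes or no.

___X_______
___________
all cells are _ at step 2

yes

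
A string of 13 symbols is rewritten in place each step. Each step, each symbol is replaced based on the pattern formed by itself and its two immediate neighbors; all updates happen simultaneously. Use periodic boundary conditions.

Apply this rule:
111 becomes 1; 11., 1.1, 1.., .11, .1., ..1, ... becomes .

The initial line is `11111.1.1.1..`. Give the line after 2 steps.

step 1: .111.........
step 2: ..1..........

..1..........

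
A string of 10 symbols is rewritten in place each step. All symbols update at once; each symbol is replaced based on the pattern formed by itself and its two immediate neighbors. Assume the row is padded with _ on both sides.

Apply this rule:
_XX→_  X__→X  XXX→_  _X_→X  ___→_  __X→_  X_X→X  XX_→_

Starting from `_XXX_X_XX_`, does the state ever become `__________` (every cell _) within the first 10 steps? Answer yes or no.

yes

____XXX__X
_______X_X
_______XXX
__________
all cells are _ at step 4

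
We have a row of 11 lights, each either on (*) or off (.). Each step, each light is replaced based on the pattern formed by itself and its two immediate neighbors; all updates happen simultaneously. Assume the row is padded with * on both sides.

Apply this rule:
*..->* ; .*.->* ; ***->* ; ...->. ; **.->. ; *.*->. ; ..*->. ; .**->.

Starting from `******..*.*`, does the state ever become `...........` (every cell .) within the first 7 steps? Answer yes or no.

no

*****.*.*..
****..*.**.
***.*.*....
**..*.**...
*.*.*...*..
..*.**..**.
*.*...*....
step 7 is *.*...*...., still not uniform .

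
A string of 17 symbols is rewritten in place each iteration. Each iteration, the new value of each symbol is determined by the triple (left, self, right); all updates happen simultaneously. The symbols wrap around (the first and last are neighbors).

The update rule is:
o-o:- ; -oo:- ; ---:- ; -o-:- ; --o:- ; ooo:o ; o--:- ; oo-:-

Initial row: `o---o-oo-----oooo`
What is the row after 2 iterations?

---------------o-

--------------ooo
---------------o-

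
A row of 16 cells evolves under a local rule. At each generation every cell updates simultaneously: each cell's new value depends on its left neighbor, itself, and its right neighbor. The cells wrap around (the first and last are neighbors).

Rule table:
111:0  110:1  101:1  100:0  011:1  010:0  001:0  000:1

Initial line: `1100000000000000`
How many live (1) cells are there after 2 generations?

6

generation 1: 1101111111111110
generation 2: 1111000000000011
count of 1: 6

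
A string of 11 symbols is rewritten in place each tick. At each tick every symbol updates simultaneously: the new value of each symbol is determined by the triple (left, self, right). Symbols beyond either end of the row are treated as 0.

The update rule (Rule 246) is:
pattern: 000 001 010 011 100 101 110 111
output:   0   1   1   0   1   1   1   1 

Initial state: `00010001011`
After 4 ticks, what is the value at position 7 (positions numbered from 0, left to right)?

1

tick 1: 00111011101
tick 2: 01011101111
tick 3: 11101110111
tick 4: 01110111011
position 7 holds 1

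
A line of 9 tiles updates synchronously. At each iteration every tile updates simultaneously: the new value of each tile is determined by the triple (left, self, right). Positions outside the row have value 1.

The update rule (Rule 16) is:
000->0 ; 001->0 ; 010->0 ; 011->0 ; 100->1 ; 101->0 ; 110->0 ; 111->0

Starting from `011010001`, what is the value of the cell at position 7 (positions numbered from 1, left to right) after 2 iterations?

1

iteration 1: 000001000
iteration 2: 100000100
position 7 holds 1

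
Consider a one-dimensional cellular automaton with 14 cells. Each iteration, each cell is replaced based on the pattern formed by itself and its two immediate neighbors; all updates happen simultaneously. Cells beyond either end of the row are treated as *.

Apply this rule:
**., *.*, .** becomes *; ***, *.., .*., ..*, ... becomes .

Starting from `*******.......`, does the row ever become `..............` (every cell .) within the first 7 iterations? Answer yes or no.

yes

iteration 1: ......*.......
iteration 2: ..............
all cells are . at iteration 2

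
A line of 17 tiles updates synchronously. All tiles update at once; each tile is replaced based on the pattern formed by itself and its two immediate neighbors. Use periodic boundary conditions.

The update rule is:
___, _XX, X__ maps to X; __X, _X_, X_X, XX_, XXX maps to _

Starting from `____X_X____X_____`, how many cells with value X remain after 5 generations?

generation 1: XXX____XXX__XXXXX
generation 2: ___XXX_X__X_X____
generation 3: XX_X____X____XXXX
generation 4: ____XXX__XXX_X___
generation 5: XXX_X__X_X____XXX
count of X: 9

9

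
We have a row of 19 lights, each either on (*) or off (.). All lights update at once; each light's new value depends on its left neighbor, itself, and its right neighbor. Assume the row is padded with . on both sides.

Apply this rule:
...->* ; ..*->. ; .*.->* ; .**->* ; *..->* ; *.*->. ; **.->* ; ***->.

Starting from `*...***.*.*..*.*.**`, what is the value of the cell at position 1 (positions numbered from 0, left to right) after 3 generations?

generation 1: ***.*.*.*.**.*.*.**
generation 2: *.*.*.*.*.**.*.*.**
generation 3: *.*.*.*.*.**.*.*.**
position 1 holds .

.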